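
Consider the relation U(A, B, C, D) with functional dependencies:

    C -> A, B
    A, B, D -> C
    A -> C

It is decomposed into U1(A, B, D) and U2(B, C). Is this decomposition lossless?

No

Common attributes: U1 ∩ U2 = {B}.
No dependency enlarges {B}, so (B)⁺ = {B}.
The closure contains neither all of U1 = {A, B, D} nor all of U2 = {B, C}, so the common attributes are not a superkey of either fragment. The join is lossy.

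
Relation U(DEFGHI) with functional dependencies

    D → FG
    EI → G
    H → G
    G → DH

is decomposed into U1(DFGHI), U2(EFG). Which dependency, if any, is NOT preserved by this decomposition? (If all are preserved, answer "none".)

Check EI → G: no single fragment contains all of {EGI}, and the restricted closure of {EI} across the fragments never reaches {G}.
D → FG is preserved.
H → G is preserved.
G → DH is preserved.

EI → G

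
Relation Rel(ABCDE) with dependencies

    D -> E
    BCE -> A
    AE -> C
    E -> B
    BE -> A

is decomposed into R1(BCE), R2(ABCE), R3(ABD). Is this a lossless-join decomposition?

No

Chase test. Columns are ABCDE; row i has aⱼ where attribute j ∈ Ri, else bᵢⱼ.
Initial tableau (one row per fragment):
  row 1: b11 a2 a3 b14 a5
  row 2: a1 a2 a3 b24 a5
  row 3: a1 a2 b33 a4 b35
Rows 1 and 2 agree on BCE; apply BCE→A and equate their A entries.
No row becomes fully distinguished — the join is lossy.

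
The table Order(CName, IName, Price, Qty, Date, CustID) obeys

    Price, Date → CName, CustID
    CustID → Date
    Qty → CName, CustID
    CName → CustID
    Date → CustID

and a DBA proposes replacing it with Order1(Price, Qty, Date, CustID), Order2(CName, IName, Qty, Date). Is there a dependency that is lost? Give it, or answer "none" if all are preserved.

Check Price, Date → CName, CustID: no single fragment contains all of {CName, Price, Date, CustID}, and the restricted closure of {Price, Date} across the fragments never reaches {CName, CustID}.
CustID → Date is preserved.
Qty → CName, CustID is preserved.
CName → CustID is preserved.
Date → CustID is preserved.

Price, Date → CName, CustID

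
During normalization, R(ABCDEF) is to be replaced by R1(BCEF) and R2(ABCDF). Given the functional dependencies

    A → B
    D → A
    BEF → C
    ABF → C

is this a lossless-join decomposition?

No

Common attributes: R1 ∩ R2 = {BCF}.
No dependency enlarges {BCF}, so (BCF)⁺ = {BCF}.
The closure contains neither all of R1 = {BCEF} nor all of R2 = {ABCDF}, so the common attributes are not a superkey of either fragment. The join is lossy.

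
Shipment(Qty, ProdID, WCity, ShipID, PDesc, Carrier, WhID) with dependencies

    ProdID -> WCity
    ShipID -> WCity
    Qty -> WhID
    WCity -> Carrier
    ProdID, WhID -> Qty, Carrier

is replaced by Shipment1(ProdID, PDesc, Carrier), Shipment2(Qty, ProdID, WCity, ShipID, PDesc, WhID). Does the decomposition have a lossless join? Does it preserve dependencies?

Lossless test: (ProdID, PDesc)⁺ = {ProdID, WCity, PDesc, Carrier}, which contains all of one fragment — lossless.
Dependency preservation: the restricted closure of {WCity} across the fragments never reaches {Carrier}, so WCity → Carrier cannot be enforced without a join — not preserved.

lossless but not dependency-preserving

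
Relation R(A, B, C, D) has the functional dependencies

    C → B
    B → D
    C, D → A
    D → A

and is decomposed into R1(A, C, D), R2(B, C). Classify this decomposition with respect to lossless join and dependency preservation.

lossless but not dependency-preserving

Lossless test: (C)⁺ = {A, B, C, D}, which contains all of one fragment — lossless.
Dependency preservation: the restricted closure of {B} across the fragments never reaches {D}, so B → D cannot be enforced without a join — not preserved.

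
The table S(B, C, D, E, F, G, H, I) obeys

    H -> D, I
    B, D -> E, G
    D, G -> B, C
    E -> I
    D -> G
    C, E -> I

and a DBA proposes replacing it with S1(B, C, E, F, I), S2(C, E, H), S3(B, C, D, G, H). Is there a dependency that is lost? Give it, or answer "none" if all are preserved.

B, D -> E, G

Check B, D → E, G: no single fragment contains all of {B, D, E, G}, and the restricted closure of {B, D} across the fragments never reaches {E, G}.
H → D, I is preserved.
D, G → B, C is preserved.
E → I is preserved.
D → G is preserved.
C, E → I is preserved.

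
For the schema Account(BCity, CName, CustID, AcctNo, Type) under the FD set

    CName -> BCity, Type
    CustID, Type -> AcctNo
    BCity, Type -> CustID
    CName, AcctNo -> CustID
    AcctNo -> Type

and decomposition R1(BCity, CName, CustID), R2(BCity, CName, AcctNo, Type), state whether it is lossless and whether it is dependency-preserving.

Lossless test: (BCity, CName)⁺ = {BCity, CName, CustID, AcctNo, Type}, which contains all of one fragment — lossless.
Dependency preservation: the restricted closure of {CustID, Type} across the fragments never reaches {AcctNo}, so CustID, Type → AcctNo cannot be enforced without a join — not preserved.

lossless but not dependency-preserving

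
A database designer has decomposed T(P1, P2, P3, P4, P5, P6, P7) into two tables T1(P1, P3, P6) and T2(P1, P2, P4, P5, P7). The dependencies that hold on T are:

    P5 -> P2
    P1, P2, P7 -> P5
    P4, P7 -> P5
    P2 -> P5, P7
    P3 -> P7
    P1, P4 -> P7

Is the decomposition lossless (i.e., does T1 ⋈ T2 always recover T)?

No

Common attributes: T1 ∩ T2 = {P1}.
No dependency enlarges {P1}, so (P1)⁺ = {P1}.
The closure contains neither all of T1 = {P1, P3, P6} nor all of T2 = {P1, P2, P4, P5, P7}, so the common attributes are not a superkey of either fragment. The join is lossy.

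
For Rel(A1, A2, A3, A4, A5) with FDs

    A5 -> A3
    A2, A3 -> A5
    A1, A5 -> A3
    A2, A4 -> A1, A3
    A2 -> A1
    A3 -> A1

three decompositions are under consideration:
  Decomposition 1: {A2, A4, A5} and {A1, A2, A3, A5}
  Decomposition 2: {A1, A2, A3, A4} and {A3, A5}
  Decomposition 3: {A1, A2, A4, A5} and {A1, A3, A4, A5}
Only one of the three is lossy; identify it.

Decomposition 2

Decomposition 1: common = {A2, A5}, closure = {A1, A2, A3, A5} → lossless.
Decomposition 2: common = {A3}, closure = {A1, A3} → lossy.
Decomposition 3: common = {A1, A4, A5}, closure = {A1, A3, A4, A5} → lossless.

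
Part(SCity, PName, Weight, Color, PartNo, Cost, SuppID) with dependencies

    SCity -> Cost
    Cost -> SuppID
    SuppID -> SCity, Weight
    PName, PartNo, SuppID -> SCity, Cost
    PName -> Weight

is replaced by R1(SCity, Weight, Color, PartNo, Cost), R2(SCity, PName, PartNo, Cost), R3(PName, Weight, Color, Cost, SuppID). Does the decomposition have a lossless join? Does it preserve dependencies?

lossy but dependency-preserving

Lossless test (chase): Rows 1 and 2 agree on Cost; apply Cost→SuppID and equate their SuppID entries. Rows 1 and 3 agree on Cost; apply Cost→SuppID and equate their SuppID entries. Rows 1 and 2 agree on SuppID; apply SuppID→SCity, Weight and equate their SCity, Weight entries. Rows 1 and 3 agree on SuppID; apply SuppID→SCity, Weight and equate their SCity, Weight entries. No row becomes fully distinguished — the join is lossy.
Dependency preservation: SuppID → SCity, Weight; PName, PartNo, SuppID → SCity, Cost are not contained in any single fragment, but the restricted closure of each left-hand side across the fragments still reaches the right-hand side; the remaining FDs each lie inside some fragment. All dependencies are preserved.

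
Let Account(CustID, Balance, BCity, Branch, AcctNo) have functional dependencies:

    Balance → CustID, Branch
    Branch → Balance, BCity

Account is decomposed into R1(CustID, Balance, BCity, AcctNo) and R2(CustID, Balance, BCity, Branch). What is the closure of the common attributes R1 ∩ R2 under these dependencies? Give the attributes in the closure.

R1 ∩ R2 = {CustID, Balance, BCity}.
Balance → CustID, Branch applies, adding Branch
Closure: {CustID, Balance, BCity, Branch}.

CustID, Balance, BCity, Branch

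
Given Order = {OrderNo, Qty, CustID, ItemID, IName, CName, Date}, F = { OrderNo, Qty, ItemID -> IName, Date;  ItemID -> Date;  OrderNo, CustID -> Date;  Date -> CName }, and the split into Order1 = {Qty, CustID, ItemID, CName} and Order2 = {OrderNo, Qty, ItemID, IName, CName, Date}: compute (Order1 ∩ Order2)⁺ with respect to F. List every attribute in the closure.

Order1 ∩ Order2 = {Qty, ItemID, CName}.
ItemID → Date applies, adding Date
Closure: {Qty, ItemID, CName, Date}.

Qty, ItemID, CName, Date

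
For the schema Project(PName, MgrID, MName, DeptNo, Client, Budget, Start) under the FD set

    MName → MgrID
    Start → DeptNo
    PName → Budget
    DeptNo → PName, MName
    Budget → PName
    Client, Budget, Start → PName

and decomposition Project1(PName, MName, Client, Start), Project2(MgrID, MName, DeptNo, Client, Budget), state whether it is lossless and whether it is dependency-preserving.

Lossless test: (MName, Client)⁺ = {MgrID, MName, Client}, which is a superkey of neither fragment — lossy.
Dependency preservation: the restricted closure of {Start} across the fragments never reaches {DeptNo}, so Start → DeptNo cannot be enforced without a join — not preserved.

lossy and not dependency-preserving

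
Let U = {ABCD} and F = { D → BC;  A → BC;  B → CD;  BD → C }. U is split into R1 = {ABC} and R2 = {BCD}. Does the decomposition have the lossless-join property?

Common attributes: R1 ∩ R2 = {BC}.
Closure of {BC}: B → CD applies, adding D. So (BC)⁺ = {BCD}.
This closure contains every attribute of R2, so R1 ∩ R2 → R2. The join is lossless.

Yes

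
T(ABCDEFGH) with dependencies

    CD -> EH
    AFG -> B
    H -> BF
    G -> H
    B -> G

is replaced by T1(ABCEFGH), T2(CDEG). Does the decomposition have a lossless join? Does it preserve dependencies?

Lossless test: (CEG)⁺ = {BCEFGH}, which is a superkey of neither fragment — lossy.
Dependency preservation: CD → EH is not contained in any single fragment, but the restricted closure of its left-hand side across the fragments still reaches the right-hand side; the remaining FDs each lie inside some fragment. All dependencies are preserved.

lossy but dependency-preserving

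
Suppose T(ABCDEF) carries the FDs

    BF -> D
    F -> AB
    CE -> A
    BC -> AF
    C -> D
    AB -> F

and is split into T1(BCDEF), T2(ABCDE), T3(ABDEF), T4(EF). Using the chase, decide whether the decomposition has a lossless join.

Chase test. Columns are ABCDEF; row i has aⱼ where attribute j ∈ Ti, else bᵢⱼ.
Initial tableau (one row per fragment):
  row 1: b11 a2 a3 a4 a5 a6
  row 2: a1 a2 a3 a4 a5 b26
  row 3: a1 a2 b33 a4 a5 a6
  row 4: b41 b42 b43 b44 a5 a6
Rows 1 and 3 agree on F; apply F→AB and equate their AB entries.
Rows 1 and 4 agree on F; apply F→AB and equate their AB entries.
Rows 1 and 2 agree on BC; apply BC→AF and equate their AF entries.
Rows 1 and 4 agree on BF; apply BF→D and equate their D entries.
Row 1 is now all distinguished symbols — the join is lossless.

Yes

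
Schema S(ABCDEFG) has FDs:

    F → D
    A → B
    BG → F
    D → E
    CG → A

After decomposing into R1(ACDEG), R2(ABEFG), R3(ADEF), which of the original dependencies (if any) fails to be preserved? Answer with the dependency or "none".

none

F → D lies within R3.
A → B lies within R2.
BG → F lies within R2.
D → E lies within R1.
CG → A lies within R1.
Every dependency is enforceable on the fragments, so the decomposition is dependency-preserving.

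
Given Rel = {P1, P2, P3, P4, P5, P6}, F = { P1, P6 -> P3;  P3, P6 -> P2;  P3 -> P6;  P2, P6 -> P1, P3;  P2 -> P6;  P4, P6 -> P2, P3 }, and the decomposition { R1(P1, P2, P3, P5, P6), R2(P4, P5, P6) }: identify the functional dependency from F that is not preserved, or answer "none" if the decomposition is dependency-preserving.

Check P4, P6 → P2, P3: no single fragment contains all of {P2, P3, P4, P6}, and the restricted closure of {P4, P6} across the fragments never reaches {P2, P3}.
P1, P6 → P3 is preserved.
P3, P6 → P2 is preserved.
P3 → P6 is preserved.
P2, P6 → P1, P3 is preserved.
P2 → P6 is preserved.

P4, P6 -> P2, P3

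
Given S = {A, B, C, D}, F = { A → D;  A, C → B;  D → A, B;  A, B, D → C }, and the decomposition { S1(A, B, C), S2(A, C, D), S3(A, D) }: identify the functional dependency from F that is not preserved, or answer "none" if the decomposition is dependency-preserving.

A → D lies within S2.
A, C → B lies within S1.
D → A, B: restricted closure across fragments reaches A, B.
A, B, D → C: restricted closure across fragments reaches C.
Every dependency is enforceable on the fragments, so the decomposition is dependency-preserving.

none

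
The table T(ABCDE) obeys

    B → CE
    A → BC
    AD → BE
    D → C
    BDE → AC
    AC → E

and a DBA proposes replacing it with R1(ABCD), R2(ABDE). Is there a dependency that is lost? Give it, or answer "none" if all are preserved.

B → CE: restricted closure across fragments reaches CE.
A → BC lies within R1.
AD → BE lies within R2.
D → C lies within R1.
BDE → AC: restricted closure across fragments reaches AC.
AC → E: restricted closure across fragments reaches E.
Every dependency is enforceable on the fragments, so the decomposition is dependency-preserving.

none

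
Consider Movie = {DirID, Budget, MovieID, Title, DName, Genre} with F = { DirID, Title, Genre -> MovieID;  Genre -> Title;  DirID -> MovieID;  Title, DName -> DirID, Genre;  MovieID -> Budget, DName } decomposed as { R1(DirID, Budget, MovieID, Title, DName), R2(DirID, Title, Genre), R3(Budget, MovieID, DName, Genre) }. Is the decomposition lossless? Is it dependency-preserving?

lossless and dependency-preserving

Lossless test (chase): Rows 2 and 3 agree on Genre; apply Genre→Title and equate their Title entries. Rows 1 and 2 agree on DirID; apply DirID→MovieID and equate their MovieID entries. Rows 1 and 3 agree on Title, DName; apply Title, DName→DirID, Genre and equate their DirID, Genre entries. Rows 1 and 2 agree on MovieID; apply MovieID→Budget, DName and equate their Budget, DName entries. Row 1 is now all distinguished symbols — the join is lossless.
Dependency preservation: DirID, Title, Genre → MovieID; Title, DName → DirID, Genre are not contained in any single fragment, but the restricted closure of each left-hand side across the fragments still reaches the right-hand side; the remaining FDs each lie inside some fragment. All dependencies are preserved.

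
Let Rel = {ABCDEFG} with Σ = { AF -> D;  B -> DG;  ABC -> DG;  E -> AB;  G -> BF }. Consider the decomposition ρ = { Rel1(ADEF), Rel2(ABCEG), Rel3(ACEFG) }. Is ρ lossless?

Chase test. Columns are ABCDEFG; row i has aⱼ where attribute j ∈ Reli, else bᵢⱼ.
Initial tableau (one row per fragment):
  row 1: a1 b12 b13 a4 a5 a6 b17
  row 2: a1 a2 a3 b24 a5 b26 a7
  row 3: a1 b32 a3 b34 a5 a6 a7
Rows 1 and 3 agree on AF; apply AF→D and equate their D entries.
Rows 1 and 2 agree on E; apply E→AB and equate their AB entries.
Rows 1 and 3 agree on E; apply E→AB and equate their AB entries.
Rows 2 and 3 agree on G; apply G→BF and equate their BF entries.
Rows 1 and 2 agree on AF; apply AF→D and equate their D entries.
Rows 1 and 2 agree on B; apply B→DG and equate their DG entries.
Row 2 is now all distinguished symbols — the join is lossless.

Yes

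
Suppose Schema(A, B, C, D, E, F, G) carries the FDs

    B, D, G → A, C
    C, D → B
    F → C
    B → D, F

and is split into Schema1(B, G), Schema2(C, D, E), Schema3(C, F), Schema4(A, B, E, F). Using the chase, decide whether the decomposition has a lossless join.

No

Chase test. Columns are A, B, C, D, E, F, G; row i has aⱼ where attribute j ∈ Schemai, else bᵢⱼ.
Initial tableau (one row per fragment):
  row 1: b11 a2 b13 b14 b15 b16 a7
  row 2: b21 b22 a3 a4 a5 b26 b27
  row 3: b31 b32 a3 b34 b35 a6 b37
  row 4: a1 a2 b43 b44 a5 a6 b47
Rows 3 and 4 agree on F; apply F→C and equate their C entries.
Rows 1 and 4 agree on B; apply B→D, F and equate their D, F entries.
Rows 1 and 3 agree on F; apply F→C and equate their C entries.
No row becomes fully distinguished — the join is lossy.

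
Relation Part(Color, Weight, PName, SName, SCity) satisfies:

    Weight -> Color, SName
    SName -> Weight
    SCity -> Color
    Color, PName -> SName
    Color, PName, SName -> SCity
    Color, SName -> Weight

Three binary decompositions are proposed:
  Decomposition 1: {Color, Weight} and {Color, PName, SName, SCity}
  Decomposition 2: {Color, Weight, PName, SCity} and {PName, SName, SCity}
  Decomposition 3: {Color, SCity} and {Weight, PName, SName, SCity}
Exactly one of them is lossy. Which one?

Decomposition 1: common = {Color}, closure = {Color} → lossy.
Decomposition 2: common = {PName, SCity}, closure = {Color, Weight, PName, SName, SCity} → lossless.
Decomposition 3: common = {SCity}, closure = {Color, SCity} → lossless.

Decomposition 1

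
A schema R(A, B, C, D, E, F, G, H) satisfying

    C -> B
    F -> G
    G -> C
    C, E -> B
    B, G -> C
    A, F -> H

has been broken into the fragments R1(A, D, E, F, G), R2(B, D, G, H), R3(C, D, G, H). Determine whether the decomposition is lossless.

Chase test. Columns are A, B, C, D, E, F, G, H; row i has aⱼ where attribute j ∈ Ri, else bᵢⱼ.
Initial tableau (one row per fragment):
  row 1: a1 b12 b13 a4 a5 a6 a7 b18
  row 2: b21 a2 b23 a4 b25 b26 a7 a8
  row 3: b31 b32 a3 a4 b35 b36 a7 a8
Rows 1 and 2 agree on G; apply G→C and equate their C entries.
Rows 1 and 3 agree on G; apply G→C and equate their C entries.
Rows 1 and 2 agree on C; apply C→B and equate their B entries.
Rows 1 and 3 agree on C; apply C→B and equate their B entries.
No row becomes fully distinguished — the join is lossy.

No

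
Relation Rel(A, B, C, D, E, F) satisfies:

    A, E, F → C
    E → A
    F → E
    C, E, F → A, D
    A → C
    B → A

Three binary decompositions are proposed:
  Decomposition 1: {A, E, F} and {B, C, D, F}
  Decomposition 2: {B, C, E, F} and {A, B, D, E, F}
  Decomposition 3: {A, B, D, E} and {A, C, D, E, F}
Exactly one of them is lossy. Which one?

Decomposition 3

Decomposition 1: common = {F}, closure = {A, C, D, E, F} → lossless.
Decomposition 2: common = {B, E, F}, closure = {A, B, C, D, E, F} → lossless.
Decomposition 3: common = {A, D, E}, closure = {A, C, D, E} → lossy.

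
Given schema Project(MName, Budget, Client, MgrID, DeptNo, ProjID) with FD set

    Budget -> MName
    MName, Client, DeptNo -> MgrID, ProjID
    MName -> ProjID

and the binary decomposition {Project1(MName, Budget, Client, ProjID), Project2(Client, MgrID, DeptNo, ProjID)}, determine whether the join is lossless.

Common attributes: Project1 ∩ Project2 = {Client, ProjID}.
No dependency enlarges {Client, ProjID}, so (Client, ProjID)⁺ = {Client, ProjID}.
The closure contains neither all of Project1 = {MName, Budget, Client, ProjID} nor all of Project2 = {Client, MgrID, DeptNo, ProjID}, so the common attributes are not a superkey of either fragment. The join is lossy.

No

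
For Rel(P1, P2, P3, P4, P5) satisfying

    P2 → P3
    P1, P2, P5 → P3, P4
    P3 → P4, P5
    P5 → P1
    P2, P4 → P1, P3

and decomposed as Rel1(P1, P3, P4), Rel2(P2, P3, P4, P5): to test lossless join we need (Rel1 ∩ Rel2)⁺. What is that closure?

Rel1 ∩ Rel2 = {P3, P4}.
P3 → P4, P5 applies, adding P5
P5 → P1 applies, adding P1
Closure: {P1, P3, P4, P5}.

P1, P3, P4, P5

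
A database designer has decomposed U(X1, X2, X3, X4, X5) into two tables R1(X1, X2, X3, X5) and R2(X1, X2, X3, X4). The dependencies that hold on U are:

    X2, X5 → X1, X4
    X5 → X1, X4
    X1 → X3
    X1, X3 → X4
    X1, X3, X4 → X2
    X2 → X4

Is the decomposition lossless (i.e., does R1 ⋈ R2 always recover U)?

Yes

Common attributes: R1 ∩ R2 = {X1, X2, X3}.
Closure of {X1, X2, X3}: X1, X3 → X4 applies, adding X4. So (X1, X2, X3)⁺ = {X1, X2, X3, X4}.
This closure contains every attribute of R2, so R1 ∩ R2 → R2. The join is lossless.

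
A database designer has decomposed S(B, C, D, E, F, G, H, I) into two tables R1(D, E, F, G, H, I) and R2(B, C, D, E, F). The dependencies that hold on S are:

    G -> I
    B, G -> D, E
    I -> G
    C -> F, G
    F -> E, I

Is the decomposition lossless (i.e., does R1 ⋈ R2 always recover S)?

Common attributes: R1 ∩ R2 = {D, E, F}.
Closure of {D, E, F}: F → E, I applies, adding I; I → G applies, adding G. So (D, E, F)⁺ = {D, E, F, G, I}.
The closure contains neither all of R1 = {D, E, F, G, H, I} nor all of R2 = {B, C, D, E, F}, so the common attributes are not a superkey of either fragment. The join is lossy.

No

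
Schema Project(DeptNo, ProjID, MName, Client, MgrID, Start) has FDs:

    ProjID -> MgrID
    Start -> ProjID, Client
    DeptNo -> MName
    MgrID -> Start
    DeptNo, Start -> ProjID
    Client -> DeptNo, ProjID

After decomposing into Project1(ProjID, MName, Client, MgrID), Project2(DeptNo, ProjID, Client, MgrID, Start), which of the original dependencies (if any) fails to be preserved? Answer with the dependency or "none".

Check DeptNo → MName: no single fragment contains all of {DeptNo, MName}, and the restricted closure of {DeptNo} across the fragments never reaches {MName}.
ProjID → MgrID is preserved.
Start → ProjID, Client is preserved.
MgrID → Start is preserved.
DeptNo, Start → ProjID is preserved.
Client → DeptNo, ProjID is preserved.

DeptNo -> MName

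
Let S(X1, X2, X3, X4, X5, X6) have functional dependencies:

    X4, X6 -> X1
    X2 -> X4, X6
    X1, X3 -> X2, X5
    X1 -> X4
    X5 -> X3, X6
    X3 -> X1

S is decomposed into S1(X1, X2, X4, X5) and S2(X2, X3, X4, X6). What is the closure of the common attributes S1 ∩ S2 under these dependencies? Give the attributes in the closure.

S1 ∩ S2 = {X2, X4}.
X2 → X4, X6 applies, adding X6
X4, X6 → X1 applies, adding X1
Closure: {X1, X2, X4, X6}.

X1, X2, X4, X6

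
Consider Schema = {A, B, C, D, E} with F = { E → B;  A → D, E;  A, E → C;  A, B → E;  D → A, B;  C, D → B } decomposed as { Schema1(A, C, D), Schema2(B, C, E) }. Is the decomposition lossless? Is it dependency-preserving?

Lossless test: (C)⁺ = {C}, which is a superkey of neither fragment — lossy.
Dependency preservation: the restricted closure of {A} across the fragments never reaches {D, E}, so A → D, E cannot be enforced without a join — not preserved.

lossy and not dependency-preserving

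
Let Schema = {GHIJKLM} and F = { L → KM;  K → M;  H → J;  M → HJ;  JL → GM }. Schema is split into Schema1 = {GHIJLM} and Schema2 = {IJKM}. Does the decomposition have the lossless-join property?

Common attributes: Schema1 ∩ Schema2 = {IJM}.
Closure of {IJM}: M → HJ applies, adding H. So (IJM)⁺ = {HIJM}.
The closure contains neither all of Schema1 = {GHIJLM} nor all of Schema2 = {IJKM}, so the common attributes are not a superkey of either fragment. The join is lossy.

No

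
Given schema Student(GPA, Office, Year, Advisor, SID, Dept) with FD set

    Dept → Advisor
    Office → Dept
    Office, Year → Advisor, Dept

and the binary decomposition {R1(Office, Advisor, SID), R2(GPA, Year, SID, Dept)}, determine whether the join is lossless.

No

Common attributes: R1 ∩ R2 = {SID}.
No dependency enlarges {SID}, so (SID)⁺ = {SID}.
The closure contains neither all of R1 = {Office, Advisor, SID} nor all of R2 = {GPA, Year, SID, Dept}, so the common attributes are not a superkey of either fragment. The join is lossy.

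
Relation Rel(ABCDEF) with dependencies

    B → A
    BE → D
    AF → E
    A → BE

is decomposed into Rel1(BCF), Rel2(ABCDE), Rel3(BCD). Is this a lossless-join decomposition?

Yes

Chase test. Columns are ABCDEF; row i has aⱼ where attribute j ∈ Reli, else bᵢⱼ.
Initial tableau (one row per fragment):
  row 1: b11 a2 a3 b14 b15 a6
  row 2: a1 a2 a3 a4 a5 b26
  row 3: b31 a2 a3 a4 b35 b36
Rows 1 and 2 agree on B; apply B→A and equate their A entries.
Rows 1 and 3 agree on B; apply B→A and equate their A entries.
Rows 1 and 2 agree on A; apply A→BE and equate their BE entries.
Rows 1 and 3 agree on A; apply A→BE and equate their BE entries.
Rows 1 and 2 agree on BE; apply BE→D and equate their D entries.
Row 1 is now all distinguished symbols — the join is lossless.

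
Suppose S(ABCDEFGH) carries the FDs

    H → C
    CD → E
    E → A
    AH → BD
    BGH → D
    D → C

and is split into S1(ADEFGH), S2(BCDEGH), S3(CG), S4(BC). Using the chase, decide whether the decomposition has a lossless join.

Yes

Chase test. Columns are ABCDEFGH; row i has aⱼ where attribute j ∈ Si, else bᵢⱼ.
Initial tableau (one row per fragment):
  row 1: a1 b12 b13 a4 a5 a6 a7 a8
  row 2: b21 a2 a3 a4 a5 b26 a7 a8
  row 3: b31 b32 a3 b34 b35 b36 a7 b38
  row 4: b41 a2 a3 b44 b45 b46 b47 b48
Rows 1 and 2 agree on H; apply H→C and equate their C entries.
Rows 1 and 2 agree on E; apply E→A and equate their A entries.
Rows 1 and 2 agree on AH; apply AH→BD and equate their BD entries.
Row 1 is now all distinguished symbols — the join is lossless.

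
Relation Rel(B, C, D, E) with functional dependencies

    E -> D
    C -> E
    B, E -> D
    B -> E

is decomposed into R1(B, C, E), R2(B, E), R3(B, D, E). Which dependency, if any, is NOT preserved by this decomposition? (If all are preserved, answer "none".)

E → D lies within R3.
C → E lies within R1.
B, E → D lies within R3.
B → E lies within R1.
Every dependency is enforceable on the fragments, so the decomposition is dependency-preserving.

none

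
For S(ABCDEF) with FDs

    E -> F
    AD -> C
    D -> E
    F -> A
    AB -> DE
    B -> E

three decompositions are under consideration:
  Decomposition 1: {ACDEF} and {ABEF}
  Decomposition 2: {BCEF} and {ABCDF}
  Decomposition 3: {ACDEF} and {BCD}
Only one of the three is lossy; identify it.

Decomposition 1

Decomposition 1: common = {AEF}, closure = {AEF} → lossy.
Decomposition 2: common = {BCF}, closure = {ABCDEF} → lossless.
Decomposition 3: common = {CD}, closure = {ACDEF} → lossless.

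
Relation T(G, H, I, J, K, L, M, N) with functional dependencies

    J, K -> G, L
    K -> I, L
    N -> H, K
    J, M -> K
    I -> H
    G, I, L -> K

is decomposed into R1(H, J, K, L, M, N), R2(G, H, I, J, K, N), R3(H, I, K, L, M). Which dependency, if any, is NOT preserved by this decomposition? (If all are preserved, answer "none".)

G, I, L -> K

Check G, I, L → K: no single fragment contains all of {G, I, K, L}, and the restricted closure of {G, I, L} across the fragments never reaches {K}.
J, K → G, L is preserved.
K → I, L is preserved.
N → H, K is preserved.
J, M → K is preserved.
I → H is preserved.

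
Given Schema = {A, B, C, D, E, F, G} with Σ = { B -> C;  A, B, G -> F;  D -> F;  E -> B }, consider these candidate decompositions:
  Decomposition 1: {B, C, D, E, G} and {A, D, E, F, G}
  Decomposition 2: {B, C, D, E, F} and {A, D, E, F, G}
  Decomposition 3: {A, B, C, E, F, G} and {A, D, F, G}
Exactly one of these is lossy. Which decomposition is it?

Decomposition 1: common = {D, E, G}, closure = {B, C, D, E, F, G} → lossless.
Decomposition 2: common = {D, E, F}, closure = {B, C, D, E, F} → lossless.
Decomposition 3: common = {A, F, G}, closure = {A, F, G} → lossy.

Decomposition 3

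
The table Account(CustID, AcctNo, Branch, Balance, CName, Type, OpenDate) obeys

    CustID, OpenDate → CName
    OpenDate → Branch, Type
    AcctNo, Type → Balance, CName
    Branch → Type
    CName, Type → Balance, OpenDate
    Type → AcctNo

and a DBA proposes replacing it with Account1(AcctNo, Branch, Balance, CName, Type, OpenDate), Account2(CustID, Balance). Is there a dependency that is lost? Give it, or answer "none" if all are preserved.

none

CustID, OpenDate → CName: restricted closure across fragments reaches CName.
OpenDate → Branch, Type lies within Account1.
AcctNo, Type → Balance, CName lies within Account1.
Branch → Type lies within Account1.
CName, Type → Balance, OpenDate lies within Account1.
Type → AcctNo lies within Account1.
Every dependency is enforceable on the fragments, so the decomposition is dependency-preserving.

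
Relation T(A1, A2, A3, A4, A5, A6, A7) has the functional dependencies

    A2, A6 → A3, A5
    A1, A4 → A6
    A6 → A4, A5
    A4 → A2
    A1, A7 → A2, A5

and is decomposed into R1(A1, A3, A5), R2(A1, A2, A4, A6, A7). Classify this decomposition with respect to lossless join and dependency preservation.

Lossless test: (A1)⁺ = {A1}, which is a superkey of neither fragment — lossy.
Dependency preservation: the restricted closure of {A2, A6} across the fragments never reaches {A3, A5}, so A2, A6 → A3, A5 cannot be enforced without a join — not preserved.

lossy and not dependency-preserving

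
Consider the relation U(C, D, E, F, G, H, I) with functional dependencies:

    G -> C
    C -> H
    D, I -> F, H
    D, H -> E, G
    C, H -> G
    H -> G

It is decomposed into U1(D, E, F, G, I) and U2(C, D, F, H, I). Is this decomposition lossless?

Common attributes: U1 ∩ U2 = {D, F, I}.
Closure of {D, F, I}: D, I → F, H applies, adding H; D, H → E, G applies, adding E, G; G → C applies, adding C. So (D, F, I)⁺ = {C, D, E, F, G, H, I}.
This closure contains every attribute of U1, so U1 ∩ U2 → U1. The join is lossless.

Yes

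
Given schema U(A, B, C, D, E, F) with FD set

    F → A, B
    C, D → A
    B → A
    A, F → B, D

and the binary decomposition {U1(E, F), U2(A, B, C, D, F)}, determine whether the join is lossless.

Common attributes: U1 ∩ U2 = {F}.
Closure of {F}: F → A, B applies, adding A, B; A, F → B, D applies, adding D. So (F)⁺ = {A, B, D, F}.
The closure contains neither all of U1 = {E, F} nor all of U2 = {A, B, C, D, F}, so the common attributes are not a superkey of either fragment. The join is lossy.

No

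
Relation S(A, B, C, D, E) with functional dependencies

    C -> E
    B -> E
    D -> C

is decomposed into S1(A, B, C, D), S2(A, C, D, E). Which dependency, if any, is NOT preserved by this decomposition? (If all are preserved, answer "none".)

B -> E

Check B → E: no single fragment contains all of {B, E}, and the restricted closure of {B} across the fragments never reaches {E}.
C → E is preserved.
D → C is preserved.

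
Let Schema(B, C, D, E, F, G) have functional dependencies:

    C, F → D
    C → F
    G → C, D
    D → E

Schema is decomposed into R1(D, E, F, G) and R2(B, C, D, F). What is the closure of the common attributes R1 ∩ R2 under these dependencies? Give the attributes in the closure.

D, E, F

R1 ∩ R2 = {D, F}.
D → E applies, adding E
Closure: {D, E, F}.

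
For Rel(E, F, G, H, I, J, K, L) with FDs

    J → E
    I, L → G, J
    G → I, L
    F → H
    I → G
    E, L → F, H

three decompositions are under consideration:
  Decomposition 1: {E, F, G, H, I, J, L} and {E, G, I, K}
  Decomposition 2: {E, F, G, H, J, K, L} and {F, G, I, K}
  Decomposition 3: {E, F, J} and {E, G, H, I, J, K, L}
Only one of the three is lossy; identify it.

Decomposition 1: common = {E, G, I}, closure = {E, F, G, H, I, J, L} → lossless.
Decomposition 2: common = {F, G, K}, closure = {E, F, G, H, I, J, K, L} → lossless.
Decomposition 3: common = {E, J}, closure = {E, J} → lossy.

Decomposition 3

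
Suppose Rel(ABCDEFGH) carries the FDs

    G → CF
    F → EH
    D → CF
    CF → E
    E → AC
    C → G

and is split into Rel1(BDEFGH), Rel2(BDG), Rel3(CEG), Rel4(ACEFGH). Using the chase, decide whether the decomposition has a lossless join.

Chase test. Columns are ABCDEFGH; row i has aⱼ where attribute j ∈ Reli, else bᵢⱼ.
Initial tableau (one row per fragment):
  row 1: b11 a2 b13 a4 a5 a6 a7 a8
  row 2: b21 a2 b23 a4 b25 b26 a7 b28
  row 3: b31 b32 a3 b34 a5 b36 a7 b38
  row 4: a1 b42 a3 b44 a5 a6 a7 a8
Rows 1 and 2 agree on G; apply G→CF and equate their CF entries.
Rows 1 and 3 agree on G; apply G→CF and equate their CF entries.
Rows 1 and 2 agree on F; apply F→EH and equate their EH entries.
Rows 1 and 3 agree on F; apply F→EH and equate their EH entries.
Rows 1 and 2 agree on E; apply E→AC and equate their AC entries.
Rows 1 and 3 agree on E; apply E→AC and equate their AC entries.
Rows 1 and 4 agree on E; apply E→AC and equate their AC entries.
Row 1 is now all distinguished symbols — the join is lossless.

Yes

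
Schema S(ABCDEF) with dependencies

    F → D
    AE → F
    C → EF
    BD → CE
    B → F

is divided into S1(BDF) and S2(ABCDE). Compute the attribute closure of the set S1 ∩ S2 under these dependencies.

BCDEF

S1 ∩ S2 = {BD}.
BD → CE applies, adding CE
B → F applies, adding F
Closure: {BCDEF}.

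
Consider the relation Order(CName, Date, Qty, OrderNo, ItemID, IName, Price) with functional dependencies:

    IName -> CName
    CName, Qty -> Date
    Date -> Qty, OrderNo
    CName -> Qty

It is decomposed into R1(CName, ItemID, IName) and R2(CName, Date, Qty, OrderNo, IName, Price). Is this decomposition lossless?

Common attributes: R1 ∩ R2 = {CName, IName}.
Closure of {CName, IName}: CName → Qty applies, adding Qty; CName, Qty → Date applies, adding Date; Date → Qty, OrderNo applies, adding OrderNo. So (CName, IName)⁺ = {CName, Date, Qty, OrderNo, IName}.
The closure contains neither all of R1 = {CName, ItemID, IName} nor all of R2 = {CName, Date, Qty, OrderNo, IName, Price}, so the common attributes are not a superkey of either fragment. The join is lossy.

No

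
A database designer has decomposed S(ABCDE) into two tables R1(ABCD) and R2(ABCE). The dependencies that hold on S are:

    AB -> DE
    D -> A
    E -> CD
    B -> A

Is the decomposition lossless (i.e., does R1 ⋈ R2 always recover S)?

Yes

Common attributes: R1 ∩ R2 = {ABC}.
Closure of {ABC}: AB → DE applies, adding DE. So (ABC)⁺ = {ABCDE}.
This closure contains every attribute of R1, so R1 ∩ R2 → R1. The join is lossless.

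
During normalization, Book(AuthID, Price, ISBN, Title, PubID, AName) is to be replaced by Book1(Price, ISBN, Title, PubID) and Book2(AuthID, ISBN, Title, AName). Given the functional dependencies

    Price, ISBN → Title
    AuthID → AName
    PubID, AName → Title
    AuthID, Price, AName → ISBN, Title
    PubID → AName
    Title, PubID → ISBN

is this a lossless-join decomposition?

No

Common attributes: Book1 ∩ Book2 = {ISBN, Title}.
No dependency enlarges {ISBN, Title}, so (ISBN, Title)⁺ = {ISBN, Title}.
The closure contains neither all of Book1 = {Price, ISBN, Title, PubID} nor all of Book2 = {AuthID, ISBN, Title, AName}, so the common attributes are not a superkey of either fragment. The join is lossy.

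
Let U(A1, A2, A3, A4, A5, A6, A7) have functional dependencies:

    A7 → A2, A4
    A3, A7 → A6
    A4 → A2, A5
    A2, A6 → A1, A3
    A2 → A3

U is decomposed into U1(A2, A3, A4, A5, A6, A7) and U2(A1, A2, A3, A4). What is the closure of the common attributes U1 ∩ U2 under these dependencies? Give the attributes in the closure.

U1 ∩ U2 = {A2, A3, A4}.
A4 → A2, A5 applies, adding A5
Closure: {A2, A3, A4, A5}.

A2, A3, A4, A5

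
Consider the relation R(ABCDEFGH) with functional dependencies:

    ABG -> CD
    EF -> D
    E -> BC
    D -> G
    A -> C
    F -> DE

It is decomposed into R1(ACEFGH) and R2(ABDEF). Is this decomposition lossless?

Common attributes: R1 ∩ R2 = {AEF}.
Closure of {AEF}: EF → D applies, adding D; E → BC applies, adding BC; D → G applies, adding G. So (AEF)⁺ = {ABCDEFG}.
This closure contains every attribute of R2, so R1 ∩ R2 → R2. The join is lossless.

Yes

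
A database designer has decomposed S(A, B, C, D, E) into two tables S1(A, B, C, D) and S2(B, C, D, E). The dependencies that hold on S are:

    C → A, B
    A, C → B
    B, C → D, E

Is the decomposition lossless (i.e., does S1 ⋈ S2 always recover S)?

Yes

Common attributes: S1 ∩ S2 = {B, C, D}.
Closure of {B, C, D}: C → A, B applies, adding A; B, C → D, E applies, adding E. So (B, C, D)⁺ = {A, B, C, D, E}.
This closure contains every attribute of S1, so S1 ∩ S2 → S1. The join is lossless.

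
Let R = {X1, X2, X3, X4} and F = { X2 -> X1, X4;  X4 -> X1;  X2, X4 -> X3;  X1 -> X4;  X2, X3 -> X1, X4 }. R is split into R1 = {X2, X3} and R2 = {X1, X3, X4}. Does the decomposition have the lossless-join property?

Common attributes: R1 ∩ R2 = {X3}.
No dependency enlarges {X3}, so (X3)⁺ = {X3}.
The closure contains neither all of R1 = {X2, X3} nor all of R2 = {X1, X3, X4}, so the common attributes are not a superkey of either fragment. The join is lossy.

No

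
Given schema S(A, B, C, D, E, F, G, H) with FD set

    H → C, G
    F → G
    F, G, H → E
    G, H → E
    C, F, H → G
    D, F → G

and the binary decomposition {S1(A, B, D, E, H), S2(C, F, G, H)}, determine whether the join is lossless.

No

Common attributes: S1 ∩ S2 = {H}.
Closure of {H}: H → C, G applies, adding C, G; G, H → E applies, adding E. So (H)⁺ = {C, E, G, H}.
The closure contains neither all of S1 = {A, B, D, E, H} nor all of S2 = {C, F, G, H}, so the common attributes are not a superkey of either fragment. The join is lossy.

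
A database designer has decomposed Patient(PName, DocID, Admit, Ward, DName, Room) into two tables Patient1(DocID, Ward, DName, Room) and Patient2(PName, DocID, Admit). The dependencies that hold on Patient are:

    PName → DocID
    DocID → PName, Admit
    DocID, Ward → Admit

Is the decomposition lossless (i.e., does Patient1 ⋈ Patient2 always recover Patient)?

Common attributes: Patient1 ∩ Patient2 = {DocID}.
Closure of {DocID}: DocID → PName, Admit applies, adding PName, Admit. So (DocID)⁺ = {PName, DocID, Admit}.
This closure contains every attribute of Patient2, so Patient1 ∩ Patient2 → Patient2. The join is lossless.

Yes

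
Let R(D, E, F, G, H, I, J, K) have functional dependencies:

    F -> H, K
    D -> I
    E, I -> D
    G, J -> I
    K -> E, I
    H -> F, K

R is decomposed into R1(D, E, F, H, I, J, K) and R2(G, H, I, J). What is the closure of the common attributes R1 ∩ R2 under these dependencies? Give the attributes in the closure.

D, E, F, H, I, J, K

R1 ∩ R2 = {H, I, J}.
H → F, K applies, adding F, K
K → E, I applies, adding E
E, I → D applies, adding D
Closure: {D, E, F, H, I, J, K}.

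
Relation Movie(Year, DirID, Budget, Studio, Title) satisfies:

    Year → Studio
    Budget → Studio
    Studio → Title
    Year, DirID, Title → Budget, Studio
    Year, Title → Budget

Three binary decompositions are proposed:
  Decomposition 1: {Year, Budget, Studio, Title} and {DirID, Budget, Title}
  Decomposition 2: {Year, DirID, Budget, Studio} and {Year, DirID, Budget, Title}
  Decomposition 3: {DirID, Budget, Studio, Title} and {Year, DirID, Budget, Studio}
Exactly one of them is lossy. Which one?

Decomposition 1

Decomposition 1: common = {Budget, Title}, closure = {Budget, Studio, Title} → lossy.
Decomposition 2: common = {Year, DirID, Budget}, closure = {Year, DirID, Budget, Studio, Title} → lossless.
Decomposition 3: common = {DirID, Budget, Studio}, closure = {DirID, Budget, Studio, Title} → lossless.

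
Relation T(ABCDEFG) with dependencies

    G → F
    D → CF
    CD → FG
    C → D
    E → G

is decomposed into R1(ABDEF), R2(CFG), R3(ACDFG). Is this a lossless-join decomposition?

Chase test. Columns are ABCDEFG; row i has aⱼ where attribute j ∈ Ri, else bᵢⱼ.
Initial tableau (one row per fragment):
  row 1: a1 a2 b13 a4 a5 a6 b17
  row 2: b21 b22 a3 b24 b25 a6 a7
  row 3: a1 b32 a3 a4 b35 a6 a7
Rows 1 and 3 agree on D; apply D→CF and equate their CF entries.
Rows 1 and 3 agree on CD; apply CD→FG and equate their FG entries.
Rows 1 and 2 agree on C; apply C→D and equate their D entries.
Row 1 is now all distinguished symbols — the join is lossless.

Yes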